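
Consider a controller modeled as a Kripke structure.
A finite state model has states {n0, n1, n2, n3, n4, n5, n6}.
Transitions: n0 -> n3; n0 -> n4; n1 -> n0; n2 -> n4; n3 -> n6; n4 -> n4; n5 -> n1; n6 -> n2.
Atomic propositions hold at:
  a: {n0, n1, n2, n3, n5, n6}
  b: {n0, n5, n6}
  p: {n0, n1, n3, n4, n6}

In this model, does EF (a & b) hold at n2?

Sat(a & b) = {n0, n5, n6}
EF (a & b): least fixpoint, start Z0 = {n0, n5, n6}, add states with some successor in Z. Z1 = {n0, n1, n3, n5, n6}; fixed.
Sat(EF (a & b)) = {n0, n1, n3, n5, n6}
n2 ∉ Sat(EF (a & b)) = {n0, n1, n3, n5, n6}, so the formula does not hold at n2.

No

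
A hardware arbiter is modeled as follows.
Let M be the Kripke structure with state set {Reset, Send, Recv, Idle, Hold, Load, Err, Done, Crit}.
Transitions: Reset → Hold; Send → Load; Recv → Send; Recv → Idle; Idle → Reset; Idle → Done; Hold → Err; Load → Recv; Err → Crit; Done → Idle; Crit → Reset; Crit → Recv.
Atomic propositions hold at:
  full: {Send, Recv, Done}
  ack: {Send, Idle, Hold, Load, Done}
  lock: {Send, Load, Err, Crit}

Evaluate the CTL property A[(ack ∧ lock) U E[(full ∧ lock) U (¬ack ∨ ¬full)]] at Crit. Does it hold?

Yes

Sat(ack ∧ lock) = {Send, Load}
Sat(full ∧ lock) = {Send}
Sat(¬ack) = {Reset, Recv, Err, Crit}
Sat(¬full) = {Reset, Idle, Hold, Load, Err, Crit}
Sat(¬ack ∨ ¬full) = {Reset, Recv, Idle, Hold, Load, Err, Crit}
E[(full ∧ lock) U (¬ack ∨ ¬full)]: least fixpoint, start Z0 = Sat((¬ack ∨ ¬full)) = {Reset, Recv, Idle, Hold, Load, Err, Crit}, add states in Sat(full ∧ lock) with some successor in Z. Z1 = {Reset, Send, Recv, Idle, Hold, Load, Err, Crit}; fixed.
Sat(E[(full ∧ lock) U (¬ack ∨ ¬full)]) = {Reset, Send, Recv, Idle, Hold, Load, Err, Crit}
A[(ack ∧ lock) U E[(full ∧ lock) U (¬ack ∨ ¬full)]]: least fixpoint, start Z0 = Sat(E[(full ∧ lock) U (¬ack ∨ ¬full)]) = {Reset, Send, Recv, Idle, Hold, Load, Err, Crit}, add states in Sat(ack ∧ lock) with every successor in Z. Already a fixed point.
Sat(A[(ack ∧ lock) U E[(full ∧ lock) U (¬ack ∨ ¬full)]]) = {Reset, Send, Recv, Idle, Hold, Load, Err, Crit}
Crit ∈ Sat(A[(ack ∧ lock) U E[(full ∧ lock) U (¬ack ∨ ¬full)]]) = {Reset, Send, Recv, Idle, Hold, Load, Err, Crit}, so the formula holds at Crit.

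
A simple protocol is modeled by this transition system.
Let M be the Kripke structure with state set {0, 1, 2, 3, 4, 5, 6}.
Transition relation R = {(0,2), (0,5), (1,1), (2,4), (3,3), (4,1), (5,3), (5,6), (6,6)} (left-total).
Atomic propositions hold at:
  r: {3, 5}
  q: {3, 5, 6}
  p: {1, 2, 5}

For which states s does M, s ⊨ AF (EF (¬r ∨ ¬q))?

Sat(¬r) = {0, 1, 2, 4, 6}
Sat(¬q) = {0, 1, 2, 4}
Sat(¬r ∨ ¬q) = {0, 1, 2, 4, 6}
EF (¬r ∨ ¬q): least fixpoint, start Z0 = {0, 1, 2, 4, 6}, add states with some successor in Z. Z1 = {0, 1, 2, 4, 5, 6}; fixed.
Sat(EF (¬r ∨ ¬q)) = {0, 1, 2, 4, 5, 6}
AF (EF (¬r ∨ ¬q)): least fixpoint, start Z0 = {0, 1, 2, 4, 5, 6}, add states with every successor in Z. Already a fixed point.
Sat(AF (EF (¬r ∨ ¬q))) = {0, 1, 2, 4, 5, 6}

{0, 1, 2, 4, 5, 6}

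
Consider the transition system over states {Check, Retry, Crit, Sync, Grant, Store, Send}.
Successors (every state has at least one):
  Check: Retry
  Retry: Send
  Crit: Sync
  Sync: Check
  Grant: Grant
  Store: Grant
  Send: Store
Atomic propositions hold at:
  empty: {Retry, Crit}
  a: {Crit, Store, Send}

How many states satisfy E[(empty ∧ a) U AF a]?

Sat(empty ∧ a) = {Crit}
AF a: least fixpoint, start Z0 = {Crit, Store, Send}, add states with every successor in Z. Z1 = {Retry, Crit, Store, Send}; Z2 = {Check, Retry, Crit, Store, Send}; Z3 = {Check, Retry, Crit, Sync, Store, Send}; fixed.
Sat(AF a) = {Check, Retry, Crit, Sync, Store, Send}
E[(empty ∧ a) U AF a]: least fixpoint, start Z0 = Sat(AF a) = {Check, Retry, Crit, Sync, Store, Send}, add states in Sat(empty ∧ a) with some successor in Z. Already a fixed point.
Sat(E[(empty ∧ a) U AF a]) = {Check, Retry, Crit, Sync, Store, Send}
|Sat(E[(empty ∧ a) U AF a])| = |{Check, Retry, Crit, Sync, Store, Send}| = 6.

6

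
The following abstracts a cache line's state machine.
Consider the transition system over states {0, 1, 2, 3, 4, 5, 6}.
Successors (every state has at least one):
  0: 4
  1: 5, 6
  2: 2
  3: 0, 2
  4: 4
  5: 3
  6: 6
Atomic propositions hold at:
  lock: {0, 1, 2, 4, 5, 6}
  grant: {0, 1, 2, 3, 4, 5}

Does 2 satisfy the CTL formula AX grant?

Sat(AX grant) = {s : every successor in {0, 1, 2, 3, 4, 5}} = {0, 2, 3, 4, 5}
2 ∈ Sat(AX grant) = {0, 2, 3, 4, 5}, so the formula holds at 2.

Yes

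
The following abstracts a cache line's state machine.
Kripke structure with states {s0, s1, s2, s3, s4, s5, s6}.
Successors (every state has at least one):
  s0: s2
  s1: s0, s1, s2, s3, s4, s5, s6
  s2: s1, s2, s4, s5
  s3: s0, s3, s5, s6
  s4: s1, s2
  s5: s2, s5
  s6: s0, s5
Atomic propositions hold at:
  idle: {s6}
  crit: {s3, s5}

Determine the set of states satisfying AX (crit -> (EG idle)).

{s0, s4}

EG idle: greatest fixpoint, start Z0 = {s6}, keep only states in Sat with some successor in Z. Z1 = ∅; fixed.
Sat(EG idle) = ∅
Sat(crit -> (EG idle)) = {s0, s1, s2, s4, s6}
Sat(AX (crit -> (EG idle))) = {s : every successor in {s0, s1, s2, s4, s6}} = {s0, s4}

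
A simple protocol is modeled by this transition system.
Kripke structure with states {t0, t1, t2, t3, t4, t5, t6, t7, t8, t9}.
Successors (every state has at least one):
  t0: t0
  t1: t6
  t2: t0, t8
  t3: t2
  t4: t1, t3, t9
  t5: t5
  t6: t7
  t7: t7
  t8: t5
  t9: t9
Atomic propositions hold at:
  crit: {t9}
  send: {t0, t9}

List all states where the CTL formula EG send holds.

EG send: greatest fixpoint, start Z0 = {t0, t9}, keep only states in Sat with some successor in Z. Already a fixed point.
Sat(EG send) = {t0, t9}

{t0, t9}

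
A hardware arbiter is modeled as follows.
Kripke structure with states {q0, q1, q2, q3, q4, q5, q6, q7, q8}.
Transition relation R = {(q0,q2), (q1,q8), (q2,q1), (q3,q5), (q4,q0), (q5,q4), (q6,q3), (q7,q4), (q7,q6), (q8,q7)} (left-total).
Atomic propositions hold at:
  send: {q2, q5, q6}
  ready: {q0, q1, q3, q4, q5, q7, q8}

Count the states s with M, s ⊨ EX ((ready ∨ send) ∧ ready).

8

Sat(ready ∨ send) = {q0, q1, q2, q3, q4, q5, q6, q7, q8}
Sat((ready ∨ send) ∧ ready) = {q0, q1, q3, q4, q5, q7, q8}
Sat(EX ((ready ∨ send) ∧ ready)) = {s : some successor in {q0, q1, q3, q4, q5, q7, q8}} = {q1, q2, q3, q4, q5, q6, q7, q8}
|Sat(EX ((ready ∨ send) ∧ ready))| = |{q1, q2, q3, q4, q5, q6, q7, q8}| = 8.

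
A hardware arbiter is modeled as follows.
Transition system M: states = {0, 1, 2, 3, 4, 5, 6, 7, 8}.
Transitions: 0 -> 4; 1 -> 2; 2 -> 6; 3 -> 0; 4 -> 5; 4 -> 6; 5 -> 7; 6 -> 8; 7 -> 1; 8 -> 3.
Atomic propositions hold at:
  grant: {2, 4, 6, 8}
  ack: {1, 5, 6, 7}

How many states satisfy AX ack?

4

Sat(AX ack) = {s : every successor in {1, 5, 6, 7}} = {2, 4, 5, 7}
|Sat(AX ack)| = |{2, 4, 5, 7}| = 4.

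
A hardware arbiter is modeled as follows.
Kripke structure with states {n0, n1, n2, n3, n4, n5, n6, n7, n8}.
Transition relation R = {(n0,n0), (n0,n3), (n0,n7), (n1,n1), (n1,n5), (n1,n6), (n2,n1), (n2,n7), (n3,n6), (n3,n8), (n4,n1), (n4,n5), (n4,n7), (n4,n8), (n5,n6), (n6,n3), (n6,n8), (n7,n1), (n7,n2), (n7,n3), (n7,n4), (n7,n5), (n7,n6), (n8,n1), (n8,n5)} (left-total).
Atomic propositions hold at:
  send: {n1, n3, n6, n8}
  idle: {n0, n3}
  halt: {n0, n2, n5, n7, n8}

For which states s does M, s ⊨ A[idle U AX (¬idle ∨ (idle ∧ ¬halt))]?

{n1, n2, n3, n4, n5, n6, n7, n8}

Sat(¬idle) = {n1, n2, n4, n5, n6, n7, n8}
Sat(¬halt) = {n1, n3, n4, n6}
Sat(idle ∧ ¬halt) = {n3}
Sat(¬idle ∨ (idle ∧ ¬halt)) = {n1, n2, n3, n4, n5, n6, n7, n8}
Sat(AX (¬idle ∨ (idle ∧ ¬halt))) = {s : every successor in {n1, n2, n3, n4, n5, n6, n7, n8}} = {n1, n2, n3, n4, n5, n6, n7, n8}
A[idle U AX (¬idle ∨ (idle ∧ ¬halt))]: least fixpoint, start Z0 = Sat(AX (¬idle ∨ (idle ∧ ¬halt))) = {n1, n2, n3, n4, n5, n6, n7, n8}, add states in Sat(idle) with every successor in Z. Already a fixed point.
Sat(A[idle U AX (¬idle ∨ (idle ∧ ¬halt))]) = {n1, n2, n3, n4, n5, n6, n7, n8}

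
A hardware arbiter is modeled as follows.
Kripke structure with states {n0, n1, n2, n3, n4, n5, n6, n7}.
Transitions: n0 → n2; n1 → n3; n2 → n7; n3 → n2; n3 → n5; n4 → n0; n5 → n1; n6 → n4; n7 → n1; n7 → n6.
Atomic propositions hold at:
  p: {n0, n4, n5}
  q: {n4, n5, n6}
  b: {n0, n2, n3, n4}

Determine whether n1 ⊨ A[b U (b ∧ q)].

Sat(b ∧ q) = {n4}
A[b U (b ∧ q)]: least fixpoint, start Z0 = Sat((b ∧ q)) = {n4}, add states in Sat(b) with every successor in Z. Already a fixed point.
Sat(A[b U (b ∧ q)]) = {n4}
n1 ∉ Sat(A[b U (b ∧ q)]) = {n4}, so the formula does not hold at n1.

No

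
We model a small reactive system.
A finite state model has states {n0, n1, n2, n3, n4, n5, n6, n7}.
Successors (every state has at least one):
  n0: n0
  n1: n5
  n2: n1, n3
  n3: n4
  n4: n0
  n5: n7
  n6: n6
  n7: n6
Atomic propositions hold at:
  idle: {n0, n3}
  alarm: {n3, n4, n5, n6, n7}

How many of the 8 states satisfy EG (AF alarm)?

AF alarm: least fixpoint, start Z0 = {n3, n4, n5, n6, n7}, add states with every successor in Z. Z1 = {n1, n3, n4, n5, n6, n7}; Z2 = {n1, n2, n3, n4, n5, n6, n7}; fixed.
Sat(AF alarm) = {n1, n2, n3, n4, n5, n6, n7}
EG (AF alarm): greatest fixpoint, start Z0 = {n1, n2, n3, n4, n5, n6, n7}, keep only states in Sat with some successor in Z. Z1 = {n1, n2, n3, n5, n6, n7}; Z2 = {n1, n2, n5, n6, n7}; fixed.
Sat(EG (AF alarm)) = {n1, n2, n5, n6, n7}
|Sat(EG (AF alarm))| = |{n1, n2, n5, n6, n7}| = 5.

5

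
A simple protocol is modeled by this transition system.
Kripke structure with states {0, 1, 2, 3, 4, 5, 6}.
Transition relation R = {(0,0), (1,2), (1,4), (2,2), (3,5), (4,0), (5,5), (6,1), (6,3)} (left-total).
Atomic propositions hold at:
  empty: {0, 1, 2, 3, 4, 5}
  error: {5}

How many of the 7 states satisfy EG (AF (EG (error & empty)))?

Sat(error & empty) = {5}
EG (error & empty): greatest fixpoint, start Z0 = {5}, keep only states in Sat with some successor in Z. Already a fixed point.
Sat(EG (error & empty)) = {5}
AF (EG (error & empty)): least fixpoint, start Z0 = {5}, add states with every successor in Z. Z1 = {3, 5}; fixed.
Sat(AF (EG (error & empty))) = {3, 5}
EG (AF (EG (error & empty))): greatest fixpoint, start Z0 = {3, 5}, keep only states in Sat with some successor in Z. Already a fixed point.
Sat(EG (AF (EG (error & empty)))) = {3, 5}
|Sat(EG (AF (EG (error & empty))))| = |{3, 5}| = 2.

2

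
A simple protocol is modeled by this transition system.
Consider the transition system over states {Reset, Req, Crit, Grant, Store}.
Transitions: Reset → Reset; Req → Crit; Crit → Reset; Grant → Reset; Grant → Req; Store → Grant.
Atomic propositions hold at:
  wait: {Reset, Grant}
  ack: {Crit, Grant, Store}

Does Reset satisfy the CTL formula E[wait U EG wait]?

Yes

EG wait: greatest fixpoint, start Z0 = {Reset, Grant}, keep only states in Sat with some successor in Z. Already a fixed point.
Sat(EG wait) = {Reset, Grant}
E[wait U EG wait]: least fixpoint, start Z0 = Sat(EG wait) = {Reset, Grant}, add states in Sat(wait) with some successor in Z. Already a fixed point.
Sat(E[wait U EG wait]) = {Reset, Grant}
Reset ∈ Sat(E[wait U EG wait]) = {Reset, Grant}, so the formula holds at Reset.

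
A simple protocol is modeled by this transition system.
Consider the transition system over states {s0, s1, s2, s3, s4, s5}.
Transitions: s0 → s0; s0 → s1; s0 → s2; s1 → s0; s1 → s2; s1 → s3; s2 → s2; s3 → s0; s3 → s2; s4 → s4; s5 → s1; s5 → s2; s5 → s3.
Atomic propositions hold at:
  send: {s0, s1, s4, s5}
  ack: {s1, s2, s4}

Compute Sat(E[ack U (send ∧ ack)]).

Sat(send ∧ ack) = {s1, s4}
E[ack U (send ∧ ack)]: least fixpoint, start Z0 = Sat((send ∧ ack)) = {s1, s4}, add states in Sat(ack) with some successor in Z. Already a fixed point.
Sat(E[ack U (send ∧ ack)]) = {s1, s4}

{s1, s4}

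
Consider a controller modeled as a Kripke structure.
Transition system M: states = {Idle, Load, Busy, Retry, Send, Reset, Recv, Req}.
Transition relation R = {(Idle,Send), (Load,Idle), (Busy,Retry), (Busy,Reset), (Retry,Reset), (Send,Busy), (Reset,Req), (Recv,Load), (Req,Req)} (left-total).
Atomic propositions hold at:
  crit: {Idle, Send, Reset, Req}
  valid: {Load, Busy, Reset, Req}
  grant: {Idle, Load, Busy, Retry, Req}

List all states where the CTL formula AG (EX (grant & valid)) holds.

{Reset, Req}

Sat(grant & valid) = {Load, Busy, Req}
Sat(EX (grant & valid)) = {s : some successor in {Load, Busy, Req}} = {Send, Reset, Recv, Req}
AG (EX (grant & valid)): greatest fixpoint, start Z0 = {Send, Reset, Recv, Req}, keep only states in Sat with every successor in Z. Z1 = {Reset, Req}; fixed.
Sat(AG (EX (grant & valid))) = {Reset, Req}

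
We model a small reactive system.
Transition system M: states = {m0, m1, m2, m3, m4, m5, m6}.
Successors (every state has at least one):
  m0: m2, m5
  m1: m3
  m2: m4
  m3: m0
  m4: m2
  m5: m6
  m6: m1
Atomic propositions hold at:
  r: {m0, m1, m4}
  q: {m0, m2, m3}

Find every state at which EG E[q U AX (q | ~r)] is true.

Sat(~r) = {m2, m3, m5, m6}
Sat(q | ~r) = {m0, m2, m3, m5, m6}
Sat(AX (q | ~r)) = {s : every successor in {m0, m2, m3, m5, m6}} = {m0, m1, m3, m4, m5}
E[q U AX (q | ~r)]: least fixpoint, start Z0 = Sat(AX (q | ~r)) = {m0, m1, m3, m4, m5}, add states in Sat(q) with some successor in Z. Z1 = {m0, m1, m2, m3, m4, m5}; fixed.
Sat(E[q U AX (q | ~r)]) = {m0, m1, m2, m3, m4, m5}
EG E[q U AX (q | ~r)]: greatest fixpoint, start Z0 = {m0, m1, m2, m3, m4, m5}, keep only states in Sat with some successor in Z. Z1 = {m0, m1, m2, m3, m4}; fixed.
Sat(EG E[q U AX (q | ~r)]) = {m0, m1, m2, m3, m4}

{m0, m1, m2, m3, m4}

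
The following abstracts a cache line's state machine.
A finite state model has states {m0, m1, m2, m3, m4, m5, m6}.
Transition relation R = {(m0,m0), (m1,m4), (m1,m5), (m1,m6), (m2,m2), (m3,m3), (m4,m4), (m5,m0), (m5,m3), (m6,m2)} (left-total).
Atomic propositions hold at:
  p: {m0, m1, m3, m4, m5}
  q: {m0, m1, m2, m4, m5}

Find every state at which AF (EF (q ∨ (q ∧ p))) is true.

{m0, m1, m2, m4, m5, m6}

Sat(q ∧ p) = {m0, m1, m4, m5}
Sat(q ∨ (q ∧ p)) = {m0, m1, m2, m4, m5}
EF (q ∨ (q ∧ p)): least fixpoint, start Z0 = {m0, m1, m2, m4, m5}, add states with some successor in Z. Z1 = {m0, m1, m2, m4, m5, m6}; fixed.
Sat(EF (q ∨ (q ∧ p))) = {m0, m1, m2, m4, m5, m6}
AF (EF (q ∨ (q ∧ p))): least fixpoint, start Z0 = {m0, m1, m2, m4, m5, m6}, add states with every successor in Z. Already a fixed point.
Sat(AF (EF (q ∨ (q ∧ p)))) = {m0, m1, m2, m4, m5, m6}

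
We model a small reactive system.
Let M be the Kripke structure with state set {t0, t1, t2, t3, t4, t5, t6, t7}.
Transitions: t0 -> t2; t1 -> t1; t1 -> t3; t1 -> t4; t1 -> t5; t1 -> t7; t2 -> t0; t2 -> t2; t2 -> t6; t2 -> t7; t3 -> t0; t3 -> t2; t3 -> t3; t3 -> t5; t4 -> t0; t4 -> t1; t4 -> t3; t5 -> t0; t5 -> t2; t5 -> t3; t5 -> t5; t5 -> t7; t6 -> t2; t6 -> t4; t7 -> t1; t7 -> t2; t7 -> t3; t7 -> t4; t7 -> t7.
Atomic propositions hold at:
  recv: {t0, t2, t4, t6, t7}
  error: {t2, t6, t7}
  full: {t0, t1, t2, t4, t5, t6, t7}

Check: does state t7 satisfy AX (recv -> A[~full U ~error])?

No

Sat(~full) = {t3}
Sat(~error) = {t0, t1, t3, t4, t5}
A[~full U ~error]: least fixpoint, start Z0 = Sat(~error) = {t0, t1, t3, t4, t5}, add states in Sat(~full) with every successor in Z. Already a fixed point.
Sat(A[~full U ~error]) = {t0, t1, t3, t4, t5}
Sat(recv -> A[~full U ~error]) = {t0, t1, t3, t4, t5}
Sat(AX (recv -> A[~full U ~error])) = {s : every successor in {t0, t1, t3, t4, t5}} = {t4}
t7 ∉ Sat(AX (recv -> A[~full U ~error])) = {t4}, so the formula does not hold at t7.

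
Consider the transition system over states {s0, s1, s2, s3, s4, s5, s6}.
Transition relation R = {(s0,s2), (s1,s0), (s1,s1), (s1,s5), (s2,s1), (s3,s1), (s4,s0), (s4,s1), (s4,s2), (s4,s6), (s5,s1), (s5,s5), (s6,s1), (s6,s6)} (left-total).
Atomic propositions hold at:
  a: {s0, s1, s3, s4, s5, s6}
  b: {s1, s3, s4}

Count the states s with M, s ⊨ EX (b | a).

Sat(b | a) = {s0, s1, s3, s4, s5, s6}
Sat(EX (b | a)) = {s : some successor in {s0, s1, s3, s4, s5, s6}} = {s1, s2, s3, s4, s5, s6}
|Sat(EX (b | a))| = |{s1, s2, s3, s4, s5, s6}| = 6.

6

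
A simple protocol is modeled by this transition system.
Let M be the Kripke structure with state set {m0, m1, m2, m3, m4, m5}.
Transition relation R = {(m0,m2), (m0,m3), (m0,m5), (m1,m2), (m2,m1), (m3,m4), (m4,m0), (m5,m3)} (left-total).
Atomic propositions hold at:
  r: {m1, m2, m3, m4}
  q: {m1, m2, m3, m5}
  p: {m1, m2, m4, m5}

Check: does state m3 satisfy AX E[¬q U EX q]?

Sat(¬q) = {m0, m4}
Sat(EX q) = {s : some successor in {m1, m2, m3, m5}} = {m0, m1, m2, m5}
E[¬q U EX q]: least fixpoint, start Z0 = Sat(EX q) = {m0, m1, m2, m5}, add states in Sat(¬q) with some successor in Z. Z1 = {m0, m1, m2, m4, m5}; fixed.
Sat(E[¬q U EX q]) = {m0, m1, m2, m4, m5}
Sat(AX E[¬q U EX q]) = {s : every successor in {m0, m1, m2, m4, m5}} = {m1, m2, m3, m4}
m3 ∈ Sat(AX E[¬q U EX q]) = {m1, m2, m3, m4}, so the formula holds at m3.

Yes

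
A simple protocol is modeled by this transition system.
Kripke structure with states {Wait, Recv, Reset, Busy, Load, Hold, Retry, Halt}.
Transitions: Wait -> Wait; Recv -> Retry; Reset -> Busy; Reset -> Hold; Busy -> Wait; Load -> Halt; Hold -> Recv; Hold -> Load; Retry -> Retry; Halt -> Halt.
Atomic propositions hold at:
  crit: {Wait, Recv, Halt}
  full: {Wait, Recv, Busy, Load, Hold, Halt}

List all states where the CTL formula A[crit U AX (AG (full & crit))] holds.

{Wait, Busy, Load, Halt}

Sat(full & crit) = {Wait, Recv, Halt}
AG (full & crit): greatest fixpoint, start Z0 = {Wait, Recv, Halt}, keep only states in Sat with every successor in Z. Z1 = {Wait, Halt}; fixed.
Sat(AG (full & crit)) = {Wait, Halt}
Sat(AX (AG (full & crit))) = {s : every successor in {Wait, Halt}} = {Wait, Busy, Load, Halt}
A[crit U AX (AG (full & crit))]: least fixpoint, start Z0 = Sat(AX (AG (full & crit))) = {Wait, Busy, Load, Halt}, add states in Sat(crit) with every successor in Z. Already a fixed point.
Sat(A[crit U AX (AG (full & crit))]) = {Wait, Busy, Load, Halt}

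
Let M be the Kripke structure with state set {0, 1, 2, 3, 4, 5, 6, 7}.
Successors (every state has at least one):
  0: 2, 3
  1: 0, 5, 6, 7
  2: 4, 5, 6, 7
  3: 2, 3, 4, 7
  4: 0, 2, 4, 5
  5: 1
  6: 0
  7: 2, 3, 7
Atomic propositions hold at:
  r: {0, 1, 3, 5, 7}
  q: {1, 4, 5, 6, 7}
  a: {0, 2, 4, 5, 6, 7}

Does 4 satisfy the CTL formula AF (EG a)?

Yes

EG a: greatest fixpoint, start Z0 = {0, 2, 4, 5, 6, 7}, keep only states in Sat with some successor in Z. Z1 = {0, 2, 4, 6, 7}; fixed.
Sat(EG a) = {0, 2, 4, 6, 7}
AF (EG a): least fixpoint, start Z0 = {0, 2, 4, 6, 7}, add states with every successor in Z. Already a fixed point.
Sat(AF (EG a)) = {0, 2, 4, 6, 7}
4 ∈ Sat(AF (EG a)) = {0, 2, 4, 6, 7}, so the formula holds at 4.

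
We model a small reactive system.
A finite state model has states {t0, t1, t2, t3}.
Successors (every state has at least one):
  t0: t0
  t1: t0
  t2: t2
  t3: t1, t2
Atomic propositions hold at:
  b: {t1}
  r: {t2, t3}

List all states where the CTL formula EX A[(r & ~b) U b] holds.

Sat(~b) = {t0, t2, t3}
Sat(r & ~b) = {t2, t3}
A[(r & ~b) U b]: least fixpoint, start Z0 = Sat(b) = {t1}, add states in Sat(r & ~b) with every successor in Z. Already a fixed point.
Sat(A[(r & ~b) U b]) = {t1}
Sat(EX A[(r & ~b) U b]) = {s : some successor in {t1}} = {t3}

{t3}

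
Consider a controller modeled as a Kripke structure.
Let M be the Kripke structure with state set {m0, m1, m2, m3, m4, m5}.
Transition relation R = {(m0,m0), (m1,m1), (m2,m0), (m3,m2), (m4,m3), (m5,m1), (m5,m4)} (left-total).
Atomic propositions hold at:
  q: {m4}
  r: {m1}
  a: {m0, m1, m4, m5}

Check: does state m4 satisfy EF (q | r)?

Sat(q | r) = {m1, m4}
EF (q | r): least fixpoint, start Z0 = {m1, m4}, add states with some successor in Z. Z1 = {m1, m4, m5}; fixed.
Sat(EF (q | r)) = {m1, m4, m5}
m4 ∈ Sat(EF (q | r)) = {m1, m4, m5}, so the formula holds at m4.

Yes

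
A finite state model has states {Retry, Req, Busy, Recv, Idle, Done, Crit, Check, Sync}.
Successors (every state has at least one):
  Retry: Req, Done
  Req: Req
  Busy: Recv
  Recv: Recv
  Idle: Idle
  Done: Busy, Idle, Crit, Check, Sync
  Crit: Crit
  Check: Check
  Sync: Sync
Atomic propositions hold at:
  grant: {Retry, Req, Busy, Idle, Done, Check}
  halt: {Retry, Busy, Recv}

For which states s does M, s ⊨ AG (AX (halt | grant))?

Sat(halt | grant) = {Retry, Req, Busy, Recv, Idle, Done, Check}
Sat(AX (halt | grant)) = {s : every successor in {Retry, Req, Busy, Recv, Idle, Done, Check}} = {Retry, Req, Busy, Recv, Idle, Check}
AG (AX (halt | grant)): greatest fixpoint, start Z0 = {Retry, Req, Busy, Recv, Idle, Check}, keep only states in Sat with every successor in Z. Z1 = {Req, Busy, Recv, Idle, Check}; fixed.
Sat(AG (AX (halt | grant))) = {Req, Busy, Recv, Idle, Check}

{Req, Busy, Recv, Idle, Check}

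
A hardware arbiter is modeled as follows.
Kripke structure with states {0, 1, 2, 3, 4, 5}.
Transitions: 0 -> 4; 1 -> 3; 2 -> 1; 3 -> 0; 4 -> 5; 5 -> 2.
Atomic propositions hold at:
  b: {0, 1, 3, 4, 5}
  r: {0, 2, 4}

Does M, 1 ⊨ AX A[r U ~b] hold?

No

Sat(~b) = {2}
A[r U ~b]: least fixpoint, start Z0 = Sat(~b) = {2}, add states in Sat(r) with every successor in Z. Already a fixed point.
Sat(A[r U ~b]) = {2}
Sat(AX A[r U ~b]) = {s : every successor in {2}} = {5}
1 ∉ Sat(AX A[r U ~b]) = {5}, so the formula does not hold at 1.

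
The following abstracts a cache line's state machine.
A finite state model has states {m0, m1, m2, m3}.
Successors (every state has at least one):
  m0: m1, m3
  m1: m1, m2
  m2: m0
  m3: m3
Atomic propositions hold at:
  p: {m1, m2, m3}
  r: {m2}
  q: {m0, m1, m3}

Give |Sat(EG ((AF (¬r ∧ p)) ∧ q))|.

3

Sat(¬r) = {m0, m1, m3}
Sat(¬r ∧ p) = {m1, m3}
AF (¬r ∧ p): least fixpoint, start Z0 = {m1, m3}, add states with every successor in Z. Z1 = {m0, m1, m3}; Z2 = {m0, m1, m2, m3}; fixed.
Sat(AF (¬r ∧ p)) = {m0, m1, m2, m3}
Sat((AF (¬r ∧ p)) ∧ q) = {m0, m1, m3}
EG ((AF (¬r ∧ p)) ∧ q): greatest fixpoint, start Z0 = {m0, m1, m3}, keep only states in Sat with some successor in Z. Already a fixed point.
Sat(EG ((AF (¬r ∧ p)) ∧ q)) = {m0, m1, m3}
|Sat(EG ((AF (¬r ∧ p)) ∧ q))| = |{m0, m1, m3}| = 3.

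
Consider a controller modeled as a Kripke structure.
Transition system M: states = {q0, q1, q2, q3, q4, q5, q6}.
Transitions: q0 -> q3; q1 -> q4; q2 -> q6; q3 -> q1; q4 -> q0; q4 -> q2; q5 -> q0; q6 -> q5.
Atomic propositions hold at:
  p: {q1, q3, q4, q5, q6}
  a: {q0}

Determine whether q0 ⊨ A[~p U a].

Sat(~p) = {q0, q2}
A[~p U a]: least fixpoint, start Z0 = Sat(a) = {q0}, add states in Sat(~p) with every successor in Z. Already a fixed point.
Sat(A[~p U a]) = {q0}
q0 ∈ Sat(A[~p U a]) = {q0}, so the formula holds at q0.

Yes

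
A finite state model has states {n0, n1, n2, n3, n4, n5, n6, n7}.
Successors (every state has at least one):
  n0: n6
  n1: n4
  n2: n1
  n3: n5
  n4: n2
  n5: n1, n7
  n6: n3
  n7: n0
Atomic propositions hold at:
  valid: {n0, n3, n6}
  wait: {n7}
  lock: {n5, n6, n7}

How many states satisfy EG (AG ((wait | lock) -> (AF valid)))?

Sat(wait | lock) = {n5, n6, n7}
AF valid: least fixpoint, start Z0 = {n0, n3, n6}, add states with every successor in Z. Z1 = {n0, n3, n6, n7}; fixed.
Sat(AF valid) = {n0, n3, n6, n7}
Sat((wait | lock) -> (AF valid)) = {n0, n1, n2, n3, n4, n6, n7}
AG ((wait | lock) -> (AF valid)): greatest fixpoint, start Z0 = {n0, n1, n2, n3, n4, n6, n7}, keep only states in Sat with every successor in Z. Z1 = {n0, n1, n2, n4, n6, n7}; Z2 = {n0, n1, n2, n4, n7}; Z3 = {n1, n2, n4, n7}; Z4 = {n1, n2, n4}; fixed.
Sat(AG ((wait | lock) -> (AF valid))) = {n1, n2, n4}
EG (AG ((wait | lock) -> (AF valid))): greatest fixpoint, start Z0 = {n1, n2, n4}, keep only states in Sat with some successor in Z. Already a fixed point.
Sat(EG (AG ((wait | lock) -> (AF valid)))) = {n1, n2, n4}
|Sat(EG (AG ((wait | lock) -> (AF valid))))| = |{n1, n2, n4}| = 3.

3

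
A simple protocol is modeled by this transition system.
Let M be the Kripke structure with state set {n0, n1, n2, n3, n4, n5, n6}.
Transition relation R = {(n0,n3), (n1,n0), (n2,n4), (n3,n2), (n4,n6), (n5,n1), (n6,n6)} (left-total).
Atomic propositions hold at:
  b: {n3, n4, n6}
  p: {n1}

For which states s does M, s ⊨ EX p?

Sat(EX p) = {s : some successor in {n1}} = {n5}

{n5}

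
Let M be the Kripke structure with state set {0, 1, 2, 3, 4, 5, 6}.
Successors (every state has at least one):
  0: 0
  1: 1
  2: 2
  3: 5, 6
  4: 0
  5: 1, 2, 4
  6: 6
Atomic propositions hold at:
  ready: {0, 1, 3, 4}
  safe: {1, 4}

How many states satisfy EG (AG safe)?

1

AG safe: greatest fixpoint, start Z0 = {1, 4}, keep only states in Sat with every successor in Z. Z1 = {1}; fixed.
Sat(AG safe) = {1}
EG (AG safe): greatest fixpoint, start Z0 = {1}, keep only states in Sat with some successor in Z. Already a fixed point.
Sat(EG (AG safe)) = {1}
|Sat(EG (AG safe))| = |{1}| = 1.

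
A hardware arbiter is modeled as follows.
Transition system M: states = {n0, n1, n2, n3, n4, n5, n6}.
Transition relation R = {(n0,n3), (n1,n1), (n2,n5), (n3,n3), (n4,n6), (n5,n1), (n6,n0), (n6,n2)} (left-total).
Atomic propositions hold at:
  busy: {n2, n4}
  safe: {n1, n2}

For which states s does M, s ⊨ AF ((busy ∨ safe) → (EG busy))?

Sat(busy ∨ safe) = {n1, n2, n4}
EG busy: greatest fixpoint, start Z0 = {n2, n4}, keep only states in Sat with some successor in Z. Z1 = ∅; fixed.
Sat(EG busy) = ∅
Sat((busy ∨ safe) → (EG busy)) = {n0, n3, n5, n6}
AF ((busy ∨ safe) → (EG busy)): least fixpoint, start Z0 = {n0, n3, n5, n6}, add states with every successor in Z. Z1 = {n0, n2, n3, n4, n5, n6}; fixed.
Sat(AF ((busy ∨ safe) → (EG busy))) = {n0, n2, n3, n4, n5, n6}

{n0, n2, n3, n4, n5, n6}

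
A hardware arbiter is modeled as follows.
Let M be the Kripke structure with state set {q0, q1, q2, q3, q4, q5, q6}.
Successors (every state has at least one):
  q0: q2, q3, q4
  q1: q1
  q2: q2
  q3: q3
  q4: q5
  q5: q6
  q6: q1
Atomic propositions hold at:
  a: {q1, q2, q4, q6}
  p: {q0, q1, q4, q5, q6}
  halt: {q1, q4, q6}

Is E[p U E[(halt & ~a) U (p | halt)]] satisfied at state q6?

Yes

Sat(~a) = {q0, q3, q5}
Sat(halt & ~a) = ∅
Sat(p | halt) = {q0, q1, q4, q5, q6}
E[(halt & ~a) U (p | halt)]: least fixpoint, start Z0 = Sat((p | halt)) = {q0, q1, q4, q5, q6}, add states in Sat(halt & ~a) with some successor in Z. Already a fixed point.
Sat(E[(halt & ~a) U (p | halt)]) = {q0, q1, q4, q5, q6}
E[p U E[(halt & ~a) U (p | halt)]]: least fixpoint, start Z0 = Sat(E[(halt & ~a) U (p | halt)]) = {q0, q1, q4, q5, q6}, add states in Sat(p) with some successor in Z. Already a fixed point.
Sat(E[p U E[(halt & ~a) U (p | halt)]]) = {q0, q1, q4, q5, q6}
q6 ∈ Sat(E[p U E[(halt & ~a) U (p | halt)]]) = {q0, q1, q4, q5, q6}, so the formula holds at q6.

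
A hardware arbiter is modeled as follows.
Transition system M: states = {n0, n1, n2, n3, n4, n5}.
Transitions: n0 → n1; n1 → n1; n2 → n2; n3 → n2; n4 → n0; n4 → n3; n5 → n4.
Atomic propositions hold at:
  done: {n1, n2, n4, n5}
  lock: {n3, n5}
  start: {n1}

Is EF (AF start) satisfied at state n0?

Yes

AF start: least fixpoint, start Z0 = {n1}, add states with every successor in Z. Z1 = {n0, n1}; fixed.
Sat(AF start) = {n0, n1}
EF (AF start): least fixpoint, start Z0 = {n0, n1}, add states with some successor in Z. Z1 = {n0, n1, n4}; Z2 = {n0, n1, n4, n5}; fixed.
Sat(EF (AF start)) = {n0, n1, n4, n5}
n0 ∈ Sat(EF (AF start)) = {n0, n1, n4, n5}, so the formula holds at n0.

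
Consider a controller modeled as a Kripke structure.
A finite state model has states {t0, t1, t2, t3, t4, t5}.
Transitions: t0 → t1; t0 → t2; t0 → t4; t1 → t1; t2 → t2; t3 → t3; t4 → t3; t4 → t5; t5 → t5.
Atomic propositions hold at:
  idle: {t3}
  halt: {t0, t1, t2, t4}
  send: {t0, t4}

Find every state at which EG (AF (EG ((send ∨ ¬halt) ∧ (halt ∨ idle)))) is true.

{t0, t3, t4}

Sat(¬halt) = {t3, t5}
Sat(send ∨ ¬halt) = {t0, t3, t4, t5}
Sat(halt ∨ idle) = {t0, t1, t2, t3, t4}
Sat((send ∨ ¬halt) ∧ (halt ∨ idle)) = {t0, t3, t4}
EG ((send ∨ ¬halt) ∧ (halt ∨ idle)): greatest fixpoint, start Z0 = {t0, t3, t4}, keep only states in Sat with some successor in Z. Already a fixed point.
Sat(EG ((send ∨ ¬halt) ∧ (halt ∨ idle))) = {t0, t3, t4}
AF (EG ((send ∨ ¬halt) ∧ (halt ∨ idle))): least fixpoint, start Z0 = {t0, t3, t4}, add states with every successor in Z. Already a fixed point.
Sat(AF (EG ((send ∨ ¬halt) ∧ (halt ∨ idle)))) = {t0, t3, t4}
EG (AF (EG ((send ∨ ¬halt) ∧ (halt ∨ idle)))): greatest fixpoint, start Z0 = {t0, t3, t4}, keep only states in Sat with some successor in Z. Already a fixed point.
Sat(EG (AF (EG ((send ∨ ¬halt) ∧ (halt ∨ idle))))) = {t0, t3, t4}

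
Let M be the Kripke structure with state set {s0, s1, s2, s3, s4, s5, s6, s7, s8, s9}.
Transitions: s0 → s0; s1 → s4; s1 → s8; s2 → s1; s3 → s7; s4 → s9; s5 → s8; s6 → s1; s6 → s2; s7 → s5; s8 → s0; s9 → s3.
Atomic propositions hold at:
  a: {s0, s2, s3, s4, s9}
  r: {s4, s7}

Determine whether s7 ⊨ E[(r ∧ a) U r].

Yes

Sat(r ∧ a) = {s4}
E[(r ∧ a) U r]: least fixpoint, start Z0 = Sat(r) = {s4, s7}, add states in Sat(r ∧ a) with some successor in Z. Already a fixed point.
Sat(E[(r ∧ a) U r]) = {s4, s7}
s7 ∈ Sat(E[(r ∧ a) U r]) = {s4, s7}, so the formula holds at s7.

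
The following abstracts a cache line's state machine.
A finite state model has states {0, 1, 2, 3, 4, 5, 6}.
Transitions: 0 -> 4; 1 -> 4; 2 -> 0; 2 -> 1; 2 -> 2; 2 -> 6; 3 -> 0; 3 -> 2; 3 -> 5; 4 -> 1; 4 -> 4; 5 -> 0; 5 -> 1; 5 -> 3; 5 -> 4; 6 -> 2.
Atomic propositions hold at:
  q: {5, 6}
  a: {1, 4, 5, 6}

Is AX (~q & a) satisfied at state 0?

Yes

Sat(~q) = {0, 1, 2, 3, 4}
Sat(~q & a) = {1, 4}
Sat(AX (~q & a)) = {s : every successor in {1, 4}} = {0, 1, 4}
0 ∈ Sat(AX (~q & a)) = {0, 1, 4}, so the formula holds at 0.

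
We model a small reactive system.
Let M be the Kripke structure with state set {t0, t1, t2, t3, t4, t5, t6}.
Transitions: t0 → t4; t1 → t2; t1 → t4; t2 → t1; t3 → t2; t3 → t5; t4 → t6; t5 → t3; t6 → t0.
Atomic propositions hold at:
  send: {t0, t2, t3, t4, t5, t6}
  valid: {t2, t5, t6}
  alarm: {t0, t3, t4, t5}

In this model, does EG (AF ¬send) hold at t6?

No

Sat(¬send) = {t1}
AF ¬send: least fixpoint, start Z0 = {t1}, add states with every successor in Z. Z1 = {t1, t2}; fixed.
Sat(AF ¬send) = {t1, t2}
EG (AF ¬send): greatest fixpoint, start Z0 = {t1, t2}, keep only states in Sat with some successor in Z. Already a fixed point.
Sat(EG (AF ¬send)) = {t1, t2}
t6 ∉ Sat(EG (AF ¬send)) = {t1, t2}, so the formula does not hold at t6.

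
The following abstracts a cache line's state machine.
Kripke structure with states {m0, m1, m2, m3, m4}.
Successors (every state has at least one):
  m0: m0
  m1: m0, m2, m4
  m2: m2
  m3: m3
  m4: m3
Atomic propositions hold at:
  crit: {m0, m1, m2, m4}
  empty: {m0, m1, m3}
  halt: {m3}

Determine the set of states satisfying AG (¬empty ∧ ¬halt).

{m2}

Sat(¬empty) = {m2, m4}
Sat(¬halt) = {m0, m1, m2, m4}
Sat(¬empty ∧ ¬halt) = {m2, m4}
AG (¬empty ∧ ¬halt): greatest fixpoint, start Z0 = {m2, m4}, keep only states in Sat with every successor in Z. Z1 = {m2}; fixed.
Sat(AG (¬empty ∧ ¬halt)) = {m2}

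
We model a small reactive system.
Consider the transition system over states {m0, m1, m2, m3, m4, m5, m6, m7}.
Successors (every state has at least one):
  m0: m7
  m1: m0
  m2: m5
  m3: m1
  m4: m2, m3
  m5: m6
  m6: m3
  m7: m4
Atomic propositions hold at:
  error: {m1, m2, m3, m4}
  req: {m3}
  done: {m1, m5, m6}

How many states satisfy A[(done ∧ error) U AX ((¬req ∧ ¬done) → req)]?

Sat(done ∧ error) = {m1}
Sat(¬req) = {m0, m1, m2, m4, m5, m6, m7}
Sat(¬done) = {m0, m2, m3, m4, m7}
Sat(¬req ∧ ¬done) = {m0, m2, m4, m7}
Sat((¬req ∧ ¬done) → req) = {m1, m3, m5, m6}
Sat(AX ((¬req ∧ ¬done) → req)) = {s : every successor in {m1, m3, m5, m6}} = {m2, m3, m5, m6}
A[(done ∧ error) U AX ((¬req ∧ ¬done) → req)]: least fixpoint, start Z0 = Sat(AX ((¬req ∧ ¬done) → req)) = {m2, m3, m5, m6}, add states in Sat(done ∧ error) with every successor in Z. Already a fixed point.
Sat(A[(done ∧ error) U AX ((¬req ∧ ¬done) → req)]) = {m2, m3, m5, m6}
|Sat(A[(done ∧ error) U AX ((¬req ∧ ¬done) → req)])| = |{m2, m3, m5, m6}| = 4.

4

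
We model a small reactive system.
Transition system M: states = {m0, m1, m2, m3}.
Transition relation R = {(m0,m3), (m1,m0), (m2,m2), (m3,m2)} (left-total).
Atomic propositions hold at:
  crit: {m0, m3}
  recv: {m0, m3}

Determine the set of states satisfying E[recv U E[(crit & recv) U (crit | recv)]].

Sat(crit & recv) = {m0, m3}
Sat(crit | recv) = {m0, m3}
E[(crit & recv) U (crit | recv)]: least fixpoint, start Z0 = Sat((crit | recv)) = {m0, m3}, add states in Sat(crit & recv) with some successor in Z. Already a fixed point.
Sat(E[(crit & recv) U (crit | recv)]) = {m0, m3}
E[recv U E[(crit & recv) U (crit | recv)]]: least fixpoint, start Z0 = Sat(E[(crit & recv) U (crit | recv)]) = {m0, m3}, add states in Sat(recv) with some successor in Z. Already a fixed point.
Sat(E[recv U E[(crit & recv) U (crit | recv)]]) = {m0, m3}

{m0, m3}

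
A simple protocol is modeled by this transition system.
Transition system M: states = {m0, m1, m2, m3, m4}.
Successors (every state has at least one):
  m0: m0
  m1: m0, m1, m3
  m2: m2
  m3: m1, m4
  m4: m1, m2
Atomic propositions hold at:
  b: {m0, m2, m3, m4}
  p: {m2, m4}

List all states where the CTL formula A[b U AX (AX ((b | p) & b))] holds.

Sat(b | p) = {m0, m2, m3, m4}
Sat((b | p) & b) = {m0, m2, m3, m4}
Sat(AX ((b | p) & b)) = {s : every successor in {m0, m2, m3, m4}} = {m0, m2}
Sat(AX (AX ((b | p) & b))) = {s : every successor in {m0, m2}} = {m0, m2}
A[b U AX (AX ((b | p) & b))]: least fixpoint, start Z0 = Sat(AX (AX ((b | p) & b))) = {m0, m2}, add states in Sat(b) with every successor in Z. Already a fixed point.
Sat(A[b U AX (AX ((b | p) & b))]) = {m0, m2}

{m0, m2}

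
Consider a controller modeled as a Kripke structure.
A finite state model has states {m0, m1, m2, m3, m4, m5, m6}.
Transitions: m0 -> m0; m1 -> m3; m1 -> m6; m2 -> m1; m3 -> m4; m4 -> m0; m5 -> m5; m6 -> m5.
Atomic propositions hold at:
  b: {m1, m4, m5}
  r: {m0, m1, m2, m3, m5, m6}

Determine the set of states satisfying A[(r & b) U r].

{m0, m1, m2, m3, m5, m6}

Sat(r & b) = {m1, m5}
A[(r & b) U r]: least fixpoint, start Z0 = Sat(r) = {m0, m1, m2, m3, m5, m6}, add states in Sat(r & b) with every successor in Z. Already a fixed point.
Sat(A[(r & b) U r]) = {m0, m1, m2, m3, m5, m6}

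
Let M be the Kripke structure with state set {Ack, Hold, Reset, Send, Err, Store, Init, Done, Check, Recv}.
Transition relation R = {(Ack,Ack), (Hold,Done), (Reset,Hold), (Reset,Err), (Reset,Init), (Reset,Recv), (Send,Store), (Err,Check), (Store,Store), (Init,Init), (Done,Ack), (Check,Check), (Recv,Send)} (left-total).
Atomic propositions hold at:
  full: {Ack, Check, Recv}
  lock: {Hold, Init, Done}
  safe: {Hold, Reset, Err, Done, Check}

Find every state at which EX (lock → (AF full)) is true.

AF full: least fixpoint, start Z0 = {Ack, Check, Recv}, add states with every successor in Z. Z1 = {Ack, Err, Done, Check, Recv}; Z2 = {Ack, Hold, Err, Done, Check, Recv}; fixed.
Sat(AF full) = {Ack, Hold, Err, Done, Check, Recv}
Sat(lock → (AF full)) = {Ack, Hold, Reset, Send, Err, Store, Done, Check, Recv}
Sat(EX (lock → (AF full))) = {s : some successor in {Ack, Hold, Reset, Send, Err, Store, Done, Check, Recv}} = {Ack, Hold, Reset, Send, Err, Store, Done, Check, Recv}

{Ack, Hold, Reset, Send, Err, Store, Done, Check, Recv}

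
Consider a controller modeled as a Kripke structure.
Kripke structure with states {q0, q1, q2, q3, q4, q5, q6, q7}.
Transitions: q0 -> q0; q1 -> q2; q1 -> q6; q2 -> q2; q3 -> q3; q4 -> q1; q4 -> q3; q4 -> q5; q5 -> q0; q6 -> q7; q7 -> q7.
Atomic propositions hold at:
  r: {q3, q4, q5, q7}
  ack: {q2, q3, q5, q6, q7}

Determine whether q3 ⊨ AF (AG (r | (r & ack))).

Sat(r & ack) = {q3, q5, q7}
Sat(r | (r & ack)) = {q3, q4, q5, q7}
AG (r | (r & ack)): greatest fixpoint, start Z0 = {q3, q4, q5, q7}, keep only states in Sat with every successor in Z. Z1 = {q3, q7}; fixed.
Sat(AG (r | (r & ack))) = {q3, q7}
AF (AG (r | (r & ack))): least fixpoint, start Z0 = {q3, q7}, add states with every successor in Z. Z1 = {q3, q6, q7}; fixed.
Sat(AF (AG (r | (r & ack)))) = {q3, q6, q7}
q3 ∈ Sat(AF (AG (r | (r & ack)))) = {q3, q6, q7}, so the formula holds at q3.

Yes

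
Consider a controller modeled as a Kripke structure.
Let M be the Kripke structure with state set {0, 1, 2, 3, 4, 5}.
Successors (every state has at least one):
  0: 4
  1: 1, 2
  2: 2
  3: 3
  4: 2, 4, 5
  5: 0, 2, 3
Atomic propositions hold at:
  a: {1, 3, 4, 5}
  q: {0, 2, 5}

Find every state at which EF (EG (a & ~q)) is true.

{0, 1, 3, 4, 5}

Sat(~q) = {1, 3, 4}
Sat(a & ~q) = {1, 3, 4}
EG (a & ~q): greatest fixpoint, start Z0 = {1, 3, 4}, keep only states in Sat with some successor in Z. Already a fixed point.
Sat(EG (a & ~q)) = {1, 3, 4}
EF (EG (a & ~q)): least fixpoint, start Z0 = {1, 3, 4}, add states with some successor in Z. Z1 = {0, 1, 3, 4, 5}; fixed.
Sat(EF (EG (a & ~q))) = {0, 1, 3, 4, 5}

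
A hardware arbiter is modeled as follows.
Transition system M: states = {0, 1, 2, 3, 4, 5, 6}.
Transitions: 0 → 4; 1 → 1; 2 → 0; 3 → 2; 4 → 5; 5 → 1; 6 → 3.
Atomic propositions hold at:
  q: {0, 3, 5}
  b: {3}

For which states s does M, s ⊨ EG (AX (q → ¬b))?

{0, 1, 2, 3, 4, 5}

Sat(¬b) = {0, 1, 2, 4, 5, 6}
Sat(q → ¬b) = {0, 1, 2, 4, 5, 6}
Sat(AX (q → ¬b)) = {s : every successor in {0, 1, 2, 4, 5, 6}} = {0, 1, 2, 3, 4, 5}
EG (AX (q → ¬b)): greatest fixpoint, start Z0 = {0, 1, 2, 3, 4, 5}, keep only states in Sat with some successor in Z. Already a fixed point.
Sat(EG (AX (q → ¬b))) = {0, 1, 2, 3, 4, 5}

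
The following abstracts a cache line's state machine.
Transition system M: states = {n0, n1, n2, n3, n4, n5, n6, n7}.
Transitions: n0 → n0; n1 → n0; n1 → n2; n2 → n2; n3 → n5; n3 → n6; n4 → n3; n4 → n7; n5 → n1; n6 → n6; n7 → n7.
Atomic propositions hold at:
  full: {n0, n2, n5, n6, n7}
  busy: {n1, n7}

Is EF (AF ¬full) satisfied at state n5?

Sat(¬full) = {n1, n3, n4}
AF ¬full: least fixpoint, start Z0 = {n1, n3, n4}, add states with every successor in Z. Z1 = {n1, n3, n4, n5}; fixed.
Sat(AF ¬full) = {n1, n3, n4, n5}
EF (AF ¬full): least fixpoint, start Z0 = {n1, n3, n4, n5}, add states with some successor in Z. Already a fixed point.
Sat(EF (AF ¬full)) = {n1, n3, n4, n5}
n5 ∈ Sat(EF (AF ¬full)) = {n1, n3, n4, n5}, so the formula holds at n5.

Yes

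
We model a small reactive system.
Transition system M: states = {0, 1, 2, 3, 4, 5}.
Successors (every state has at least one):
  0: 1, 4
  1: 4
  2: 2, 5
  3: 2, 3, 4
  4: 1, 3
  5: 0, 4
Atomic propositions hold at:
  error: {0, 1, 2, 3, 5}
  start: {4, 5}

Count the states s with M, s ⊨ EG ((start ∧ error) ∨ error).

Sat(start ∧ error) = {5}
Sat((start ∧ error) ∨ error) = {0, 1, 2, 3, 5}
EG ((start ∧ error) ∨ error): greatest fixpoint, start Z0 = {0, 1, 2, 3, 5}, keep only states in Sat with some successor in Z. Z1 = {0, 2, 3, 5}; Z2 = {2, 3, 5}; Z3 = {2, 3}; fixed.
Sat(EG ((start ∧ error) ∨ error)) = {2, 3}
|Sat(EG ((start ∧ error) ∨ error))| = |{2, 3}| = 2.

2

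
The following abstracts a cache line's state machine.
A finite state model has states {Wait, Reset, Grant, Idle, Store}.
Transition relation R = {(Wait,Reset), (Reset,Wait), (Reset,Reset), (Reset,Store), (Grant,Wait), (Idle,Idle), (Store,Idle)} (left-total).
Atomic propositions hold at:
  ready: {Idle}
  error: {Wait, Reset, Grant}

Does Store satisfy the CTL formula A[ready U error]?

A[ready U error]: least fixpoint, start Z0 = Sat(error) = {Wait, Reset, Grant}, add states in Sat(ready) with every successor in Z. Already a fixed point.
Sat(A[ready U error]) = {Wait, Reset, Grant}
Store ∉ Sat(A[ready U error]) = {Wait, Reset, Grant}, so the formula does not hold at Store.

No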